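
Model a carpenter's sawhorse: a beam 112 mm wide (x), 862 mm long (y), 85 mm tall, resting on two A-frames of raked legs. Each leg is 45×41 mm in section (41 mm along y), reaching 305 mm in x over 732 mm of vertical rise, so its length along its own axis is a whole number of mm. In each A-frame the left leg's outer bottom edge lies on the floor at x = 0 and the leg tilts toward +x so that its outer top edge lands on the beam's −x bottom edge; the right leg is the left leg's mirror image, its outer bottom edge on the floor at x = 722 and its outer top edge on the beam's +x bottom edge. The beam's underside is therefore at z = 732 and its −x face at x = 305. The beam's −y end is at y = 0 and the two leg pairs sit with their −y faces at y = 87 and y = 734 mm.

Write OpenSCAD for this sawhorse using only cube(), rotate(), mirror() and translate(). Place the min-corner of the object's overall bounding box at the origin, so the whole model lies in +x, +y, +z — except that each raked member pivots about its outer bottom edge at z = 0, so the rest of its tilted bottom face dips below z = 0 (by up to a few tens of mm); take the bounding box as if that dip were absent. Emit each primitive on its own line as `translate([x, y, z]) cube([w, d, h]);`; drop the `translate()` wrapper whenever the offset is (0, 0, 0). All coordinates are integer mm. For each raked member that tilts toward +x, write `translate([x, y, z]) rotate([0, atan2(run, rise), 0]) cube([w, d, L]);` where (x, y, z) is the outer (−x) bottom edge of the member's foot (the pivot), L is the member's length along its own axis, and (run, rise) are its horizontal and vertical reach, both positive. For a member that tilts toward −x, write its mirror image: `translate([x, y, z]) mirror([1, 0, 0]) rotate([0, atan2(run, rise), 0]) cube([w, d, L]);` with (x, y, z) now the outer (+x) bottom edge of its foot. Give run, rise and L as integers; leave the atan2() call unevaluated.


// leg length = √(305² + 732²) = 793
// right-leg outer foot x = 2·305 + 112 = 722
// beam min-corner = (305, 0, 732)
translate([305, 0, 732]) cube([112, 862, 85]);
translate([0, 87, 0]) rotate([0, atan2(305, 732), 0]) cube([45, 41, 793]);
translate([722, 87, 0]) mirror([1, 0, 0]) rotate([0, atan2(305, 732), 0]) cube([45, 41, 793]);
translate([0, 734, 0]) rotate([0, atan2(305, 732), 0]) cube([45, 41, 793]);
translate([722, 734, 0]) mirror([1, 0, 0]) rotate([0, atan2(305, 732), 0]) cube([45, 41, 793]);


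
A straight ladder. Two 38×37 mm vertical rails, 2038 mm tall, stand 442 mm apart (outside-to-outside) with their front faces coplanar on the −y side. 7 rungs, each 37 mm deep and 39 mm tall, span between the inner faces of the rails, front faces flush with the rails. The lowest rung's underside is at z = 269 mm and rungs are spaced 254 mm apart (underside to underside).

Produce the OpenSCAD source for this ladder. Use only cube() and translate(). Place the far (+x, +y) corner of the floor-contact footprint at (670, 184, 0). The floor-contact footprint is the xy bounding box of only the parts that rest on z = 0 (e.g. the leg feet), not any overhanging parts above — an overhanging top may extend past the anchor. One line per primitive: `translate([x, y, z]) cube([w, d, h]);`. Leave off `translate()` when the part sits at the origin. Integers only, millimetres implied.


translate([228, 147, 0]) cube([38, 37, 2038]);
translate([632, 147, 0]) cube([38, 37, 2038]);
translate([266, 147, 269]) cube([366, 37, 39]);
translate([266, 147, 523]) cube([366, 37, 39]);
translate([266, 147, 777]) cube([366, 37, 39]);
translate([266, 147, 1031]) cube([366, 37, 39]);
translate([266, 147, 1285]) cube([366, 37, 39]);
translate([266, 147, 1539]) cube([366, 37, 39]);
translate([266, 147, 1793]) cube([366, 37, 39]);


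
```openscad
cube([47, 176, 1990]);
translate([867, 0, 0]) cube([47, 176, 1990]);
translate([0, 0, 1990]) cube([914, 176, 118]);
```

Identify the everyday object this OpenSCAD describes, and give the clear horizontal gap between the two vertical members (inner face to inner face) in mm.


A door frame. The clear opening width is 820 mm.

Two 1990 mm tall posts with a header on top — a door frame. The left jamb is 47 mm wide at x = 0; the right jamb starts at x = 867. The clear opening is 867 − 47 = 820 mm.


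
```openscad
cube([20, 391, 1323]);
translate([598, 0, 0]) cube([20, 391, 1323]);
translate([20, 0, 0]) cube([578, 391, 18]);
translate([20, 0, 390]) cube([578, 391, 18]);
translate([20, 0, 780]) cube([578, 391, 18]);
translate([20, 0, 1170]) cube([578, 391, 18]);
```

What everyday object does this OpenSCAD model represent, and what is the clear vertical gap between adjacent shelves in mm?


A bookshelf. The clear shelf gap is 372 mm.

Two tall side panels with 4 horizontal boards between them — a bookshelf. The first two shelf undersides are at z = 0 and z = 390; with shelf thickness 18, the clear gap is 390 − 0 − 18 = 372 mm.


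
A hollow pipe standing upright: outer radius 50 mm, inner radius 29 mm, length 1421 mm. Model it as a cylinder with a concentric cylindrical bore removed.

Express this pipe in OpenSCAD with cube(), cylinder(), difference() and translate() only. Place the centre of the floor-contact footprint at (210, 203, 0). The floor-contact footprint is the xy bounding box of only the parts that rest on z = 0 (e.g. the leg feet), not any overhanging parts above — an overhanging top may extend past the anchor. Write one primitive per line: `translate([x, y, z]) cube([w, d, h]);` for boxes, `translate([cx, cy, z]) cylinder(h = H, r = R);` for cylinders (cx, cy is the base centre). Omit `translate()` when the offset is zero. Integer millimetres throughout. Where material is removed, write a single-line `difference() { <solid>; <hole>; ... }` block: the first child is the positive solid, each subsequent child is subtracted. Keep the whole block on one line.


difference() { translate([210, 203, 0]) cylinder(h = 1421, r = 50); translate([210, 203, 0]) cylinder(h = 1421, r = 29); }


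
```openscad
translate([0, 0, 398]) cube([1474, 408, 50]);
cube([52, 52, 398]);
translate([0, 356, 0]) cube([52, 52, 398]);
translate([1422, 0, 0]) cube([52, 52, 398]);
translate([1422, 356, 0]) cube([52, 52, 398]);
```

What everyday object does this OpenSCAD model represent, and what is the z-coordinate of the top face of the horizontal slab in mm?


A bench. The seat-top height is 448 mm.

A long slab on four corner posts — a bench. The slab sits at z = 398 with thickness 50, so the top is 398 + 50 = 448 mm.


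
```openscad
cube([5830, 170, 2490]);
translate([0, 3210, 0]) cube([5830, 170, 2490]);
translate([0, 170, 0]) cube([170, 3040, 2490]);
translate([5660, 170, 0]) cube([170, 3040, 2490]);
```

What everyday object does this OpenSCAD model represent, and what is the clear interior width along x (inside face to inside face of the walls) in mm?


A house (or room) frame. The interior width is 5490 mm.

Four 2490 mm walls enclosing a rectangle with no floor or roof — a room or house frame. Outside width is 5830 mm and wall thickness is 170 mm, so the interior width is 5830 − 2 × 170 = 5490 mm.


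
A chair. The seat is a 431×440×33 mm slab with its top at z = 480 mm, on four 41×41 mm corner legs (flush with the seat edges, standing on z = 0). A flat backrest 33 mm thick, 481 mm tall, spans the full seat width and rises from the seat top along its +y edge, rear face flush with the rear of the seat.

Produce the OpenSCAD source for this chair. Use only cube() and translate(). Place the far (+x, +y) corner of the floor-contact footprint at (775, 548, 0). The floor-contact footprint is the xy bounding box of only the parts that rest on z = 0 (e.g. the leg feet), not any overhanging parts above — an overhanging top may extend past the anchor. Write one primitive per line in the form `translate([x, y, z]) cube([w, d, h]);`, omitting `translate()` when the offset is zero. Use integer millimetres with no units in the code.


translate([344, 108, 447]) cube([431, 440, 33]);
translate([344, 108, 0]) cube([41, 41, 447]);
translate([734, 108, 0]) cube([41, 41, 447]);
translate([344, 507, 0]) cube([41, 41, 447]);
translate([734, 507, 0]) cube([41, 41, 447]);
translate([344, 515, 480]) cube([431, 33, 481]);


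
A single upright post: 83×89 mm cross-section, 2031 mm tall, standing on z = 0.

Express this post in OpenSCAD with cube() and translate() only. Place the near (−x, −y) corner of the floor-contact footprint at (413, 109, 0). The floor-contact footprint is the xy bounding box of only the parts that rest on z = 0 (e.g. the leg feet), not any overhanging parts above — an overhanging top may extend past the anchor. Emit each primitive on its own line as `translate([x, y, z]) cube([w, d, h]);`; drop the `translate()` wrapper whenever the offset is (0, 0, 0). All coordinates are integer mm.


translate([413, 109, 0]) cube([83, 89, 2031]);


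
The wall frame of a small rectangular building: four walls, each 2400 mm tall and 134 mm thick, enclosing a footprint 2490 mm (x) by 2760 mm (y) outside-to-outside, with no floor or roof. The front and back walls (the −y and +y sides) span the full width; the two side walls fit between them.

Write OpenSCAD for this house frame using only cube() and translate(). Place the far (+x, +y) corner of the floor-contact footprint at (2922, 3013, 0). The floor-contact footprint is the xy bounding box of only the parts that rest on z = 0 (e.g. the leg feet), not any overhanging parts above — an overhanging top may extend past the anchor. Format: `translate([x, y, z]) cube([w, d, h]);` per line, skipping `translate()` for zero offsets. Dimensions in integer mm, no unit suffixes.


translate([432, 253, 0]) cube([2490, 134, 2400]);
translate([432, 2879, 0]) cube([2490, 134, 2400]);
translate([432, 387, 0]) cube([134, 2492, 2400]);
translate([2788, 387, 0]) cube([134, 2492, 2400]);


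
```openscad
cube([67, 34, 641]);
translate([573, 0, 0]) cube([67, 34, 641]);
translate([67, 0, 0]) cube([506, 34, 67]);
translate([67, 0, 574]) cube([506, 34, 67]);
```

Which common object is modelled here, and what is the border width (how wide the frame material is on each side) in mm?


A picture frame. The border width is 67 mm.

Four thin pieces enclosing a rectangular opening — a picture frame. The two full-height stiles are 641 mm tall; the top rail sits at z = 574 and is 67 mm tall, so the border above the opening is 641 − 574 = 67 mm, matching the stile x-width.


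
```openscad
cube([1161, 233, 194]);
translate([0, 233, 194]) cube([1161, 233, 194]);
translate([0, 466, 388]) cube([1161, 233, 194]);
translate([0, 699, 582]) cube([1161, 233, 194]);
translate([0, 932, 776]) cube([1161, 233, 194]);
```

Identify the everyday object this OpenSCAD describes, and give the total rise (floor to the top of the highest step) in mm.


A staircase. The total rise is 970 mm.

5 identical blocks, each offset up and back from the previous — a staircase. Each step is 194 mm tall and there are 5 of them, so the total rise is 5 × 194 = 970 mm.


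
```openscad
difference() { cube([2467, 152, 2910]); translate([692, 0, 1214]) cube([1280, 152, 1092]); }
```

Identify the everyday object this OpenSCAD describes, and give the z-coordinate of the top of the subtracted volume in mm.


A wall with a window opening. The window head height is 2306 mm.

A wall with a rectangular opening subtracted — a window. Sill at z = 1214, opening 1092 mm tall, so the head is at 1214 + 1092 = 2306 mm.


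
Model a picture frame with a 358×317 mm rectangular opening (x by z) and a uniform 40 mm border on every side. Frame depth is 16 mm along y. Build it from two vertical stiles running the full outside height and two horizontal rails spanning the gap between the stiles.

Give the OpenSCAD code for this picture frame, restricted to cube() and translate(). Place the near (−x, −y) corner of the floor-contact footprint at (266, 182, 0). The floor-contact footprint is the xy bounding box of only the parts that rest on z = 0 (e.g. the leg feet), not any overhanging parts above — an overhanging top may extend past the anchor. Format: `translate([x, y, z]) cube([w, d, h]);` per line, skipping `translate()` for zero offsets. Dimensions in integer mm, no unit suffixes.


translate([266, 182, 0]) cube([40, 16, 397]);
translate([664, 182, 0]) cube([40, 16, 397]);
translate([306, 182, 0]) cube([358, 16, 40]);
translate([306, 182, 357]) cube([358, 16, 40]);


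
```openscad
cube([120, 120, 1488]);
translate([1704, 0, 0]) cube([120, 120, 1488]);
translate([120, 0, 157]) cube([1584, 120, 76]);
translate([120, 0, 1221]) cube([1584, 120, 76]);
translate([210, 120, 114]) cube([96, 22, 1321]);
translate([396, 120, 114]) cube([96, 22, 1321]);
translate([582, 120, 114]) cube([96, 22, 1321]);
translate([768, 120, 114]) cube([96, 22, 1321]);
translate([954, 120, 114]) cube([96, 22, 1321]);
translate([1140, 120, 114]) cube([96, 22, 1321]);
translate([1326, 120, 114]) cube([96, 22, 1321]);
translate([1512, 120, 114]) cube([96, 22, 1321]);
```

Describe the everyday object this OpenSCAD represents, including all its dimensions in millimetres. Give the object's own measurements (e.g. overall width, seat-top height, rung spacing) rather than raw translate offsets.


A fence section. Two 120×120 mm posts, 1488 mm tall, stand on the floor with a clear span of 1584 mm between their inner faces. Two horizontal rails of 120×76 mm section span the gap between the posts with their undersides at z = 157 mm and z = 1221 mm, flush with the posts' −y face. 8 pickets, each 96 mm wide, 22 mm thick and 1321 mm tall, are fixed to the +y face of the rails with their bottoms at z = 114 mm, spaced across the span with a 90 mm gap after the −x post and between neighbouring pickets, with 96 mm left before the +x post.


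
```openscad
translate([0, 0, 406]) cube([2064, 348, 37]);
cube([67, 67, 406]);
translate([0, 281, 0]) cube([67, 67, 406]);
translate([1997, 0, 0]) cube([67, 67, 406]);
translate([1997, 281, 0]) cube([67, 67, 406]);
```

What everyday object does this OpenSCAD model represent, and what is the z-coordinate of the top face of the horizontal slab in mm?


A bench. The seat-top height is 443 mm.

A long slab on four corner posts — a bench. The slab sits at z = 406 with thickness 37, so the top is 406 + 37 = 443 mm.


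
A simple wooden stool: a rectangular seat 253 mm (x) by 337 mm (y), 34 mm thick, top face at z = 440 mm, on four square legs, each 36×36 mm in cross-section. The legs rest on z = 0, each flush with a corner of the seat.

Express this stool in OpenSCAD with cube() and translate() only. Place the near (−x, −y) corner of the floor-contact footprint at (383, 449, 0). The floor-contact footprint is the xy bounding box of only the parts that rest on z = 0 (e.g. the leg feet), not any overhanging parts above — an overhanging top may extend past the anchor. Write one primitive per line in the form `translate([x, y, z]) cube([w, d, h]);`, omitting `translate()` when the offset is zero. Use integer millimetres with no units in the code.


translate([383, 449, 406]) cube([253, 337, 34]);
translate([383, 449, 0]) cube([36, 36, 406]);
translate([600, 449, 0]) cube([36, 36, 406]);
translate([383, 750, 0]) cube([36, 36, 406]);
translate([600, 750, 0]) cube([36, 36, 406]);


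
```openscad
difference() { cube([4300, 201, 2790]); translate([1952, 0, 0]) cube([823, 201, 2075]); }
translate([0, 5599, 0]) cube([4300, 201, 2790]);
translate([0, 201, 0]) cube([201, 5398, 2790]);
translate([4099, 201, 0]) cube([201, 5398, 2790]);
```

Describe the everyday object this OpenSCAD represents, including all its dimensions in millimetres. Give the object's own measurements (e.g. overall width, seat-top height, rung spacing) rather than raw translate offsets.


A single room: four walls, each 2790 mm tall and 201 mm thick, enclosing an outside footprint 4300×5800 mm (x × y), no floor or roof. The front and back walls (−y and +y sides) run the full x-width; the side walls fit between their inner faces. A door opening 823 mm wide and 2075 mm tall is cut through the front wall from the floor up, its −x edge 1952 mm from the wall's −x end.


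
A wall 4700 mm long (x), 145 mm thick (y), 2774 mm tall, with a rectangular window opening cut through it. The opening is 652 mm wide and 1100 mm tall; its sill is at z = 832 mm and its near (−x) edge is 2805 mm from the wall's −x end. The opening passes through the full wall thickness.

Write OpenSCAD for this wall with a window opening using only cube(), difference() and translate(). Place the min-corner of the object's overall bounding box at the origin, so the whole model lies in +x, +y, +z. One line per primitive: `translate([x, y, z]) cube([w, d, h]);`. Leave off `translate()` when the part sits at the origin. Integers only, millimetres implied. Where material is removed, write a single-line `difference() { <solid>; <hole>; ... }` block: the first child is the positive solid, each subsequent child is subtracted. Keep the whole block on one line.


difference() { cube([4700, 145, 2774]); translate([2805, 0, 832]) cube([652, 145, 1100]); }


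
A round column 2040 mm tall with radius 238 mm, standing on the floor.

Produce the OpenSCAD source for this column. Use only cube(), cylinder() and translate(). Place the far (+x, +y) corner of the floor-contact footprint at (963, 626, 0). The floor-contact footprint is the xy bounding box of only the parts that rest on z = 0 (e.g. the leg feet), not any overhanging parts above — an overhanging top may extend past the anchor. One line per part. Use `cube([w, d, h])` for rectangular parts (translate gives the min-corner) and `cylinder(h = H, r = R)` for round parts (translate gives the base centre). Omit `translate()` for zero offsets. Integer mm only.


translate([725, 388, 0]) cylinder(h = 2040, r = 238);


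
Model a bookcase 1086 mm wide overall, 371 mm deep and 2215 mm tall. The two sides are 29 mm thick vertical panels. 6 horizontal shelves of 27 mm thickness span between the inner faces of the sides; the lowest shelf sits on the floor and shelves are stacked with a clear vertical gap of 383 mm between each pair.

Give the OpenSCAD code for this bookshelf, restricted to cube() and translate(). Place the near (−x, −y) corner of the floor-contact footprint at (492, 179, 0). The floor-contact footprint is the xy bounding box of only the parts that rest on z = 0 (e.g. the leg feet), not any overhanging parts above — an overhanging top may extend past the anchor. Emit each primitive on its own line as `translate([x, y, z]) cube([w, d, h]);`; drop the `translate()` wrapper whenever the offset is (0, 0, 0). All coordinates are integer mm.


translate([492, 179, 0]) cube([29, 371, 2215]);
translate([1549, 179, 0]) cube([29, 371, 2215]);
translate([521, 179, 0]) cube([1028, 371, 27]);
translate([521, 179, 410]) cube([1028, 371, 27]);
translate([521, 179, 820]) cube([1028, 371, 27]);
translate([521, 179, 1230]) cube([1028, 371, 27]);
translate([521, 179, 1640]) cube([1028, 371, 27]);
translate([521, 179, 2050]) cube([1028, 371, 27]);


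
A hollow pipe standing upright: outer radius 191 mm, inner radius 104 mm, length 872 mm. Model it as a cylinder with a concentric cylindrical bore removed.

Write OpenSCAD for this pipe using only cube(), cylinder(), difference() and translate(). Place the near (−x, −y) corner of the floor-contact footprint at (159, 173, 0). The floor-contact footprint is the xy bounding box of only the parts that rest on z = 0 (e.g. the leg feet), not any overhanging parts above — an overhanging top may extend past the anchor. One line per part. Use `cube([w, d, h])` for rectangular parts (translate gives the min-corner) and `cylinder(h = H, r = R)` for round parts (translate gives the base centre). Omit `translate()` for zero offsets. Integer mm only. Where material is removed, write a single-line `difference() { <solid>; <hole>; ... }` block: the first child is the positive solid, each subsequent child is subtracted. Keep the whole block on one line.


difference() { translate([350, 364, 0]) cylinder(h = 872, r = 191); translate([350, 364, 0]) cylinder(h = 872, r = 104); }


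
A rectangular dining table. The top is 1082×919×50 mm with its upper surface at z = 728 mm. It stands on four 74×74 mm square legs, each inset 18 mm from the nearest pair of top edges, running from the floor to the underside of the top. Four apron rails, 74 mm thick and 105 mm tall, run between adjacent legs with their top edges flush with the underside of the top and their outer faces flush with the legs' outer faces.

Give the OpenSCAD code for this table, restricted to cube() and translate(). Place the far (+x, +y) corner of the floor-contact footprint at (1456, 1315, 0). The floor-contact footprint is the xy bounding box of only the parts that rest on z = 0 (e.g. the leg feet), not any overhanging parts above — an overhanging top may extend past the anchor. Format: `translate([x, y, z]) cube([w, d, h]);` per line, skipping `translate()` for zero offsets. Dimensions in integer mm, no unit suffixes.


// leg_h = 728 - 50 = 678
// apron z = 678 - 105 = 573
translate([392, 414, 678]) cube([1082, 919, 50]);
translate([410, 432, 0]) cube([74, 74, 678]);
translate([1382, 432, 0]) cube([74, 74, 678]);
translate([410, 1241, 0]) cube([74, 74, 678]);
translate([1382, 1241, 0]) cube([74, 74, 678]);
translate([484, 432, 573]) cube([898, 74, 105]);
translate([484, 1241, 573]) cube([898, 74, 105]);
translate([410, 506, 573]) cube([74, 735, 105]);
translate([1382, 506, 573]) cube([74, 735, 105]);


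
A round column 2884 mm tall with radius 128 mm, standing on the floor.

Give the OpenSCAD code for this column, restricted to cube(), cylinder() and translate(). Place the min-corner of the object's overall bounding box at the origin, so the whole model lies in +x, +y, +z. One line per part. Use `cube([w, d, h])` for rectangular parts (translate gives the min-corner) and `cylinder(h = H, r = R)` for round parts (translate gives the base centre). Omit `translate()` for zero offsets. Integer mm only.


translate([128, 128, 0]) cylinder(h = 2884, r = 128);


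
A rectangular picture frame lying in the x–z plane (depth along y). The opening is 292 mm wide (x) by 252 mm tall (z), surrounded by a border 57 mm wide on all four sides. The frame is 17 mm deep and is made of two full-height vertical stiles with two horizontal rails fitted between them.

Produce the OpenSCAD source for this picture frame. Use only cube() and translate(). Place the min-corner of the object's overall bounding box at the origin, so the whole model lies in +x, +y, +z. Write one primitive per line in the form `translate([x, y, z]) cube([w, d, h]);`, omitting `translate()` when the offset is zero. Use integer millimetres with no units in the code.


cube([57, 17, 366]);
translate([349, 0, 0]) cube([57, 17, 366]);
translate([57, 0, 0]) cube([292, 17, 57]);
translate([57, 0, 309]) cube([292, 17, 57]);


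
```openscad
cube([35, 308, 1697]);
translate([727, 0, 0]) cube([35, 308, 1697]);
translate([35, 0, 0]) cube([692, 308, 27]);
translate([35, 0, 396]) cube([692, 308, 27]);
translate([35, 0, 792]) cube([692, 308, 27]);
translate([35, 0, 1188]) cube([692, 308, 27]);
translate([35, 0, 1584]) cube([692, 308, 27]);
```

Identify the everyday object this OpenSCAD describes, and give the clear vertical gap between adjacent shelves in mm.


A bookshelf. The clear shelf gap is 369 mm.

Two tall side panels with 5 horizontal boards between them — a bookshelf. The first two shelf undersides are at z = 0 and z = 396; with shelf thickness 27, the clear gap is 396 − 0 − 27 = 369 mm.


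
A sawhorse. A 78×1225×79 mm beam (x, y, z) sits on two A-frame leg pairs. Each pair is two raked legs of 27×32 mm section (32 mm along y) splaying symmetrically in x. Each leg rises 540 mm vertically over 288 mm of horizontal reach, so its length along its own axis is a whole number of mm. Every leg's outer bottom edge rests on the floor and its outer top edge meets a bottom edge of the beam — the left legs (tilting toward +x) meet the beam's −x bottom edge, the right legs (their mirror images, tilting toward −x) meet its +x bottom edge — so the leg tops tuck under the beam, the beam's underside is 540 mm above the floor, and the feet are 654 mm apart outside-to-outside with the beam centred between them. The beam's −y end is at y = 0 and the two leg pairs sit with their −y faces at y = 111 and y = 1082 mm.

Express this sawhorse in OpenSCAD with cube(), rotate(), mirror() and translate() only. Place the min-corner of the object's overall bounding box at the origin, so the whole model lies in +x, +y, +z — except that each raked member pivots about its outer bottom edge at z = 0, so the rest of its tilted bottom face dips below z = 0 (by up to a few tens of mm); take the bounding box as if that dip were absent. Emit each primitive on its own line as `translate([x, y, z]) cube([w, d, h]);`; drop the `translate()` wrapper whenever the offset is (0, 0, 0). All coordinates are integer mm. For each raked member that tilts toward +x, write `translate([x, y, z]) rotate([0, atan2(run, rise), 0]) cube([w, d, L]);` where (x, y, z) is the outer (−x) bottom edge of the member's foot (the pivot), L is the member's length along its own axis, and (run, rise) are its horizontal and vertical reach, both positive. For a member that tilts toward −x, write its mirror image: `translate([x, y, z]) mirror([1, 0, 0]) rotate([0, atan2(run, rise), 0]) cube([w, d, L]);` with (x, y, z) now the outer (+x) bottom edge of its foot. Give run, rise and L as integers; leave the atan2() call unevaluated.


translate([288, 0, 540]) cube([78, 1225, 79]);
translate([0, 111, 0]) rotate([0, atan2(288, 540), 0]) cube([27, 32, 612]);
translate([654, 111, 0]) mirror([1, 0, 0]) rotate([0, atan2(288, 540), 0]) cube([27, 32, 612]);
translate([0, 1082, 0]) rotate([0, atan2(288, 540), 0]) cube([27, 32, 612]);
translate([654, 1082, 0]) mirror([1, 0, 0]) rotate([0, atan2(288, 540), 0]) cube([27, 32, 612]);


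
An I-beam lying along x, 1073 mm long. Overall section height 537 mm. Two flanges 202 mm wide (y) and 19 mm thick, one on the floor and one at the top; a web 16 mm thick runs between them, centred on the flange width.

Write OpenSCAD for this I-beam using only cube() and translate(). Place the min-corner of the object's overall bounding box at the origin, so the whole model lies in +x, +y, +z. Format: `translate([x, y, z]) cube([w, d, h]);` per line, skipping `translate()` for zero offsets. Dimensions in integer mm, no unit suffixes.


cube([1073, 202, 19]);
translate([0, 93, 19]) cube([1073, 16, 499]);
translate([0, 0, 518]) cube([1073, 202, 19]);


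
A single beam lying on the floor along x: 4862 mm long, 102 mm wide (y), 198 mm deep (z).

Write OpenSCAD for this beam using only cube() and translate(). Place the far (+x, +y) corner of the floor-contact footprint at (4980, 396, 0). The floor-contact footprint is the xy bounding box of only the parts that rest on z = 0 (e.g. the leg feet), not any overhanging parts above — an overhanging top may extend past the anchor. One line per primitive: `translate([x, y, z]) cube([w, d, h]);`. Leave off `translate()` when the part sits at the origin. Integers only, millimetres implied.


translate([118, 294, 0]) cube([4862, 102, 198]);


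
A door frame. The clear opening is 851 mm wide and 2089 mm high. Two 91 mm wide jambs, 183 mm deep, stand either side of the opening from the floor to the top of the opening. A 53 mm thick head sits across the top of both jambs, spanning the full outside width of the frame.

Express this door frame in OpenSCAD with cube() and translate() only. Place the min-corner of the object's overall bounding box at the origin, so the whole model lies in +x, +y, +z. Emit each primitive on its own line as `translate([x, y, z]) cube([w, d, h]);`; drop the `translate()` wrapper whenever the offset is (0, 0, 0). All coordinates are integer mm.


cube([91, 183, 2089]);
translate([942, 0, 0]) cube([91, 183, 2089]);
translate([0, 0, 2089]) cube([1033, 183, 53]);


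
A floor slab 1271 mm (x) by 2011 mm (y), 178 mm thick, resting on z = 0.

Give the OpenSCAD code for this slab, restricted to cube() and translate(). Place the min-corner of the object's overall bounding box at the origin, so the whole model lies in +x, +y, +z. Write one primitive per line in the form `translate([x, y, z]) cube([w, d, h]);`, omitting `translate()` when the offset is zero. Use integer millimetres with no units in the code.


cube([1271, 2011, 178]);


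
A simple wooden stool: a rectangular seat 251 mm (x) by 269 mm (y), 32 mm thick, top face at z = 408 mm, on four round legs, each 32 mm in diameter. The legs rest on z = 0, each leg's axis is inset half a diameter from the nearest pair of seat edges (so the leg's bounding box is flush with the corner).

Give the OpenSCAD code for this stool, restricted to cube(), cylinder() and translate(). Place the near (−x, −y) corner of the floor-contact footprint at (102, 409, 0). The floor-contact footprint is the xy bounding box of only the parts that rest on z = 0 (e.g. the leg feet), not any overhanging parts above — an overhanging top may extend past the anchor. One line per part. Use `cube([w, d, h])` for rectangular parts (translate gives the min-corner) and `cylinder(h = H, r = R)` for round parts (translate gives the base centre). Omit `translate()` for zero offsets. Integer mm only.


translate([102, 409, 376]) cube([251, 269, 32]);
translate([118, 425, 0]) cylinder(h = 376, r = 16);
translate([337, 425, 0]) cylinder(h = 376, r = 16);
translate([118, 662, 0]) cylinder(h = 376, r = 16);
translate([337, 662, 0]) cylinder(h = 376, r = 16);


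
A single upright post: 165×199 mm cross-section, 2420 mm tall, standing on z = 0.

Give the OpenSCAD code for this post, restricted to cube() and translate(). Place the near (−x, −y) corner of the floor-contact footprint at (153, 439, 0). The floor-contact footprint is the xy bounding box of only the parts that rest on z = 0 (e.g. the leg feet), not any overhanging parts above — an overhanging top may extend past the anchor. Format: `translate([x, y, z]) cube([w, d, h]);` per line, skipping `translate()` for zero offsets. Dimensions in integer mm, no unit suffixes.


translate([153, 439, 0]) cube([165, 199, 2420]);


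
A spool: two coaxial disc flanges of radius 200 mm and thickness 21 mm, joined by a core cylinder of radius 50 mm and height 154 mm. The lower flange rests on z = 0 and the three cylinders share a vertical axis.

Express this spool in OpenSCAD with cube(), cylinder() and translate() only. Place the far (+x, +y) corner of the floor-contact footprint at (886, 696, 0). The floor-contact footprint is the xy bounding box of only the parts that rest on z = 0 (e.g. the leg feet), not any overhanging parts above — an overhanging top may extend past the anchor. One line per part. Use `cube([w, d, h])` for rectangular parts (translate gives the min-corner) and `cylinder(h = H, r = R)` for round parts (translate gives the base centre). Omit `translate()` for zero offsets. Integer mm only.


translate([686, 496, 0]) cylinder(h = 21, r = 200);
translate([686, 496, 21]) cylinder(h = 154, r = 50);
translate([686, 496, 175]) cylinder(h = 21, r = 200);


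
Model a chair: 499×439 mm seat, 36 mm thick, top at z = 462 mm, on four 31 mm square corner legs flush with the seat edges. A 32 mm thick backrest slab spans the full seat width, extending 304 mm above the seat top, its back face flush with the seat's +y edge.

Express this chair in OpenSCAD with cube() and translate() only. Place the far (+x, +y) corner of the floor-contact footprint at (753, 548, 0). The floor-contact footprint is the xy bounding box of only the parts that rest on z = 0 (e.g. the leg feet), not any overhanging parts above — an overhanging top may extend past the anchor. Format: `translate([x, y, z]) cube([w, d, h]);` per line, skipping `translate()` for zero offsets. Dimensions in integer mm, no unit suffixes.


translate([254, 109, 426]) cube([499, 439, 36]);
translate([254, 109, 0]) cube([31, 31, 426]);
translate([722, 109, 0]) cube([31, 31, 426]);
translate([254, 517, 0]) cube([31, 31, 426]);
translate([722, 517, 0]) cube([31, 31, 426]);
translate([254, 516, 462]) cube([499, 32, 304]);


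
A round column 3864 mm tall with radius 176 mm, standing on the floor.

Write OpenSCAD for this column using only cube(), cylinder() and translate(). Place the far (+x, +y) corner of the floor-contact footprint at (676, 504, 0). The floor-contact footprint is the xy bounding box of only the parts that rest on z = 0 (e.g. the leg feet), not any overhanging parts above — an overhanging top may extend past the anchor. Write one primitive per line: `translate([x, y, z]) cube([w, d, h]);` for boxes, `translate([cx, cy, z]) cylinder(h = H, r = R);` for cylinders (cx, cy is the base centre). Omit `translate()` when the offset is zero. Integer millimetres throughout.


translate([500, 328, 0]) cylinder(h = 3864, r = 176);


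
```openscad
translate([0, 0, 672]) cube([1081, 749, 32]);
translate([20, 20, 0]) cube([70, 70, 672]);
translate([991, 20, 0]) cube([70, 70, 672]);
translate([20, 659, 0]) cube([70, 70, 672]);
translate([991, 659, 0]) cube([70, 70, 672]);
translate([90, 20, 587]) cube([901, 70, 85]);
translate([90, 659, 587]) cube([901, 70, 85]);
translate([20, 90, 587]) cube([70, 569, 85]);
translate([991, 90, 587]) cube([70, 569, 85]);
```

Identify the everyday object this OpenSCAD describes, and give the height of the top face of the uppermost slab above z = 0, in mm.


A table. The table height is 704 mm.

A 1081×749×32 slab sits at z = 672 on four 70 mm square posts — a table. The top surface is at 672 + 32 = 704 mm.


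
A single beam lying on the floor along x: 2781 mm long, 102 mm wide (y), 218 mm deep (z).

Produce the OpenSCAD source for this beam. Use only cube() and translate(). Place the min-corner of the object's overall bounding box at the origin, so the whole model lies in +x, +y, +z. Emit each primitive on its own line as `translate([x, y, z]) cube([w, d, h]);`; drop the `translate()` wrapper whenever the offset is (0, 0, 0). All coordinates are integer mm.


cube([2781, 102, 218]);


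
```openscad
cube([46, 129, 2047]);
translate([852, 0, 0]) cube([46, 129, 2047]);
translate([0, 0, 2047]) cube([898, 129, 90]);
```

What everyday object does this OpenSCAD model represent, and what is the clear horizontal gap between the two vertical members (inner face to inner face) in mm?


A door frame. The clear opening width is 806 mm.

Two 2047 mm tall posts with a header on top — a door frame. The left jamb is 46 mm wide at x = 0; the right jamb starts at x = 852. The clear opening is 852 − 46 = 806 mm.


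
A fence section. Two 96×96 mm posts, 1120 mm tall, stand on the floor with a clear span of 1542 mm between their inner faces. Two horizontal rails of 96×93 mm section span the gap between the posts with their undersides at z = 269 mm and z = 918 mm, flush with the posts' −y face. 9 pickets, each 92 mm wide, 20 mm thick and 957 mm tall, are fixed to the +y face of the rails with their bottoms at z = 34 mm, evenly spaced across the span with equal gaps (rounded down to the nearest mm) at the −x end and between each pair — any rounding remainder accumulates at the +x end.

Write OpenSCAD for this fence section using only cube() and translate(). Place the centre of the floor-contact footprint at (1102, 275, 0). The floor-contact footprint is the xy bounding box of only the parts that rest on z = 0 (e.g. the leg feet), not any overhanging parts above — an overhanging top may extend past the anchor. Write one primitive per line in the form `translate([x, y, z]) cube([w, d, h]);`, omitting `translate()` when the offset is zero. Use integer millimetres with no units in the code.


translate([235, 227, 0]) cube([96, 96, 1120]);
translate([1873, 227, 0]) cube([96, 96, 1120]);
translate([331, 227, 269]) cube([1542, 96, 93]);
translate([331, 227, 918]) cube([1542, 96, 93]);
translate([402, 323, 34]) cube([92, 20, 957]);
translate([565, 323, 34]) cube([92, 20, 957]);
translate([728, 323, 34]) cube([92, 20, 957]);
translate([891, 323, 34]) cube([92, 20, 957]);
translate([1054, 323, 34]) cube([92, 20, 957]);
translate([1217, 323, 34]) cube([92, 20, 957]);
translate([1380, 323, 34]) cube([92, 20, 957]);
translate([1543, 323, 34]) cube([92, 20, 957]);
translate([1706, 323, 34]) cube([92, 20, 957]);


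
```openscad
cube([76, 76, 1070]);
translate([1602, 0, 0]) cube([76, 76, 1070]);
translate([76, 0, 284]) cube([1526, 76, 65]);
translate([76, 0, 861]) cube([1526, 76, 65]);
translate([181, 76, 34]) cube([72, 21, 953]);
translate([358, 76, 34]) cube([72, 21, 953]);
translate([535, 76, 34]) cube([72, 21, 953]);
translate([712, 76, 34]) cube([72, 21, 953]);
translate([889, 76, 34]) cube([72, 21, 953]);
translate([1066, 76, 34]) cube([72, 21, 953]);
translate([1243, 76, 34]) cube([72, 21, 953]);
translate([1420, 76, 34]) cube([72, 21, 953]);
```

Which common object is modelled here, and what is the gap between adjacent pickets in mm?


A fence section. The picket gap is 105 mm.

Two posts, two rails, 8 pickets — a fence section. Span 1526 mm holds 8 pickets of 72 mm with 9 equal gaps: ⌊(1526 − 8·72) / 9⌋ = 105 mm.


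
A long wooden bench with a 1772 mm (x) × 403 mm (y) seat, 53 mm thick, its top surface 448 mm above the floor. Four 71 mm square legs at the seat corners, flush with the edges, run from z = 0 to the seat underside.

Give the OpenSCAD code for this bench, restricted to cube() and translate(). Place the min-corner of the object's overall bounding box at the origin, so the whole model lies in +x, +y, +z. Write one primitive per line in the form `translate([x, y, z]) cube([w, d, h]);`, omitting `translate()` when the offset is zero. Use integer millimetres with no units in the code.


translate([0, 0, 395]) cube([1772, 403, 53]);
cube([71, 71, 395]);
translate([0, 332, 0]) cube([71, 71, 395]);
translate([1701, 0, 0]) cube([71, 71, 395]);
translate([1701, 332, 0]) cube([71, 71, 395]);


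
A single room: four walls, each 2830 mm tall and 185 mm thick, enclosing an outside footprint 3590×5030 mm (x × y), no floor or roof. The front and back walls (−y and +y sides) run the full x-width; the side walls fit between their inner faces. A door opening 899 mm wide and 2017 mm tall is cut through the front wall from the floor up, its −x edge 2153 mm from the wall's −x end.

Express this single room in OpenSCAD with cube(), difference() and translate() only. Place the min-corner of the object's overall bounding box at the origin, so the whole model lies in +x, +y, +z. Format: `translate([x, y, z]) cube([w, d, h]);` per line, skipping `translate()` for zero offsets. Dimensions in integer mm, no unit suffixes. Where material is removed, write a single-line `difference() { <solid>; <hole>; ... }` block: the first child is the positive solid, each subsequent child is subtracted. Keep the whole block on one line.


difference() { cube([3590, 185, 2830]); translate([2153, 0, 0]) cube([899, 185, 2017]); }
translate([0, 4845, 0]) cube([3590, 185, 2830]);
translate([0, 185, 0]) cube([185, 4660, 2830]);
translate([3405, 185, 0]) cube([185, 4660, 2830]);


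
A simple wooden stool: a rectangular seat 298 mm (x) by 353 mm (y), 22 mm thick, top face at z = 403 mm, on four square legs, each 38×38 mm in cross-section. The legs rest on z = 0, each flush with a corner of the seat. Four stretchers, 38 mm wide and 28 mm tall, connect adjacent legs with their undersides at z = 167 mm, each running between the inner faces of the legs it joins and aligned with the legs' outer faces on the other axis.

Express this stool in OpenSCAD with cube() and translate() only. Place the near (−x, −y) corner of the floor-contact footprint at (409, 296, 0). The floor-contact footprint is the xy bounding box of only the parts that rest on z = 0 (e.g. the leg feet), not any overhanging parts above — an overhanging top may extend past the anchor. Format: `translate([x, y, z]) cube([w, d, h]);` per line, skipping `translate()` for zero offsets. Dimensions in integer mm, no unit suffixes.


translate([409, 296, 381]) cube([298, 353, 22]);
translate([409, 296, 0]) cube([38, 38, 381]);
translate([669, 296, 0]) cube([38, 38, 381]);
translate([409, 611, 0]) cube([38, 38, 381]);
translate([669, 611, 0]) cube([38, 38, 381]);
translate([447, 296, 167]) cube([222, 38, 28]);
translate([447, 611, 167]) cube([222, 38, 28]);
translate([409, 334, 167]) cube([38, 277, 28]);
translate([669, 334, 167]) cube([38, 277, 28]);
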